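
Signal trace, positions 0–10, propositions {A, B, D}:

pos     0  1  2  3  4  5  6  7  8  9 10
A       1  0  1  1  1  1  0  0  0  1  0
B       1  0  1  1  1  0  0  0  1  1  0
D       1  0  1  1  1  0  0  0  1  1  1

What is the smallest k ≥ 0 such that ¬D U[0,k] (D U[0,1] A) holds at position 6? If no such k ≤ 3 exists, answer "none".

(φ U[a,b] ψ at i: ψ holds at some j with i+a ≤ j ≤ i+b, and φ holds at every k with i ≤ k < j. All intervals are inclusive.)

2

Need earliest j ≥ 6 with (D U[0,1] A), and ¬D at every k in [6,j-1].
  j=6: rhs fails.
  j=7: rhs fails.
  j=8: rhs holds; lhs holds on [6,7]. k = 2.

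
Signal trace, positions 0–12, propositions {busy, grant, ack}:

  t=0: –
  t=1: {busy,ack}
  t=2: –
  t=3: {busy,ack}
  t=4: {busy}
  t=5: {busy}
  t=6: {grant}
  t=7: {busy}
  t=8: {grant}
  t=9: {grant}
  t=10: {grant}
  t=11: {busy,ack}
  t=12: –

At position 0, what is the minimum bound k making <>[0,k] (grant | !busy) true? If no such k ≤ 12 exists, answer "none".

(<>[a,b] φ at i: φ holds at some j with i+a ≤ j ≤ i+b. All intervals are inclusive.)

Scan j = 0,1,… for (grant | !busy):
  j=0: holds
First hit at j=0, so smallest k = 0-0 = 0.

0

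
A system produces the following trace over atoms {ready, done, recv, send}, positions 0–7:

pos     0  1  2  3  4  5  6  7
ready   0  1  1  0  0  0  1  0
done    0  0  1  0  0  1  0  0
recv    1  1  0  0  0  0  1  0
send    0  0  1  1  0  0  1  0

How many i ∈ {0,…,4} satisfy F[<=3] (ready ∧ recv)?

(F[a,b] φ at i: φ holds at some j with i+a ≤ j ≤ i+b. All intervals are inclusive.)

4

Evaluate at each i in [0,4]:
  i=0: ✓ (witness j=1)
  i=1: ✓ (witness j=1)
  i=2: ✗ (none in [2,5])
  i=3: ✓ (witness j=6)
  i=4: ✓ (witness j=6)
Positions where it holds: {0, 1, 3, 4} → 4.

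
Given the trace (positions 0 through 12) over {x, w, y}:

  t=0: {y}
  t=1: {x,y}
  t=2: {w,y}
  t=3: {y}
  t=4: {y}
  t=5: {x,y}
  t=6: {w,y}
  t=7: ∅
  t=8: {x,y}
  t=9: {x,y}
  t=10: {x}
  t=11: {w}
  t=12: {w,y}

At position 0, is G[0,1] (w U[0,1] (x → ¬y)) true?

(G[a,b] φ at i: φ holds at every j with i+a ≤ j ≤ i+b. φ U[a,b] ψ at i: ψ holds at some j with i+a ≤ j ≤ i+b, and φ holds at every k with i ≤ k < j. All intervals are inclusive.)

Check (w U[0,1] (x → ¬y)) at every j in [0,1]:
  j=0: holds
  j=1: fails
Fails at j=1 → formula fails.

Does not hold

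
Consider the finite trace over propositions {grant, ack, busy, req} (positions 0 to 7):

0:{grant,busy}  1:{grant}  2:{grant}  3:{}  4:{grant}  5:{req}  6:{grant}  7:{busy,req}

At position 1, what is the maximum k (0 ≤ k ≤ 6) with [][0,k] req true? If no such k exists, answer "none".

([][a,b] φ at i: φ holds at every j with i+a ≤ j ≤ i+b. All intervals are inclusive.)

none

req must hold from j=1 onward; find where it first fails.
  j=1: fails → no k works.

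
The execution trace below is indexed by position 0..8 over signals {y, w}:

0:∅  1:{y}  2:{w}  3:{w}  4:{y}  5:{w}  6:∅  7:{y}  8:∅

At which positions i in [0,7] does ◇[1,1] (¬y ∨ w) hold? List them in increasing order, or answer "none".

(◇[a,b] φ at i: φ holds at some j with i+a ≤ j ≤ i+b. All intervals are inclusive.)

1, 2, 4, 5, 7

Evaluate at each i in [0,7]:
  i=0: ✗ (none in [1,1])
  i=1: ✓ (witness j=2)
  i=2: ✓ (witness j=3)
  i=3: ✗ (none in [4,4])
  i=4: ✓ (witness j=5)
  i=5: ✓ (witness j=6)
  i=6: ✗ (none in [7,7])
  i=7: ✓ (witness j=8)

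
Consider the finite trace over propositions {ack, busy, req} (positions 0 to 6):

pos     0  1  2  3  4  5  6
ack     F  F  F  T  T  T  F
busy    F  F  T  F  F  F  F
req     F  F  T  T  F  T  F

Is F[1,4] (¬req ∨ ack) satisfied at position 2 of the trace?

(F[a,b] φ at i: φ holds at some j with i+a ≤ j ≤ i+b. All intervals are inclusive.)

Check (¬req ∨ ack) at each j in [3,6]:
  j=3: true
  j=4: true
  j=5: true
  j=6: true
Found at j=3 → formula holds.

Yes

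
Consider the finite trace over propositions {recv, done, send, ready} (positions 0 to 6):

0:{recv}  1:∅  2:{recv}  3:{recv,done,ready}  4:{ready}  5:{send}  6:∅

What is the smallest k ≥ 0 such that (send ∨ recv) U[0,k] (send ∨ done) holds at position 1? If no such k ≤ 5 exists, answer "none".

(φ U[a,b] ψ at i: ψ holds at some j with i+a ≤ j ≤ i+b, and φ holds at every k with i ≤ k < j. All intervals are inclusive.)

Need earliest j ≥ 1 with (send ∨ done), and (send ∨ recv) at every k in [1,j-1].
  j=1: rhs fails.
  j=2: rhs fails.
  j=3: rhs holds but lhs fails at k=1.
  j=4: rhs fails.
  j=5: rhs holds but lhs fails at k=1.
  j=6: rhs fails.
No witness within the range → none.

none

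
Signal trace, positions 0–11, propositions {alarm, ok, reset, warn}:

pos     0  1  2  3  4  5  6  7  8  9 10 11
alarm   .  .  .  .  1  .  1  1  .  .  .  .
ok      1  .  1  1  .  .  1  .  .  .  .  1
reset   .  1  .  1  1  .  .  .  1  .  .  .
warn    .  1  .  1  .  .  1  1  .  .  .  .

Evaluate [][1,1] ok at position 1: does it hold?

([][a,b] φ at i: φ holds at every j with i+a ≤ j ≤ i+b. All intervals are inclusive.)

True

Check ok at every j in [2,2]:
  j=2: true
All positions satisfy it → formula holds.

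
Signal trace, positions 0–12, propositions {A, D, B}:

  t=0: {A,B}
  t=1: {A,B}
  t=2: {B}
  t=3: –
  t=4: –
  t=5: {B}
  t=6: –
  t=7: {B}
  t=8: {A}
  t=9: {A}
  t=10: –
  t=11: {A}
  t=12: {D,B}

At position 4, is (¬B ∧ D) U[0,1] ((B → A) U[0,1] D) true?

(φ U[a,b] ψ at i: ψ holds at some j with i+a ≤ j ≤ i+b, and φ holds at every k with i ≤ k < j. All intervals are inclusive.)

Need some j in [4,5] with ((B → A) U[0,1] D), and (¬B ∧ D) at every k in [4,j-1].
  j=4: ((B → A) U[0,1] D) — fails.
  j=5: ((B → A) U[0,1] D) — fails.
No j in the window works → until fails.

Does not hold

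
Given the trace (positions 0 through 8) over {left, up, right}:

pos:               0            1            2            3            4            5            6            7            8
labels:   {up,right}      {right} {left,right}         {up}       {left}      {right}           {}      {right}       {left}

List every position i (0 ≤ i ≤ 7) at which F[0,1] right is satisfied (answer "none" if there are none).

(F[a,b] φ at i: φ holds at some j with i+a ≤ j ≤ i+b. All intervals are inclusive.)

Evaluate at each i in [0,7]:
  i=0: ✓ (witness j=0)
  i=1: ✓ (witness j=1)
  i=2: ✓ (witness j=2)
  i=3: ✗ (none in [3,4])
  i=4: ✓ (witness j=5)
  i=5: ✓ (witness j=5)
  i=6: ✓ (witness j=7)
  i=7: ✓ (witness j=7)

0, 1, 2, 4, 5, 6, 7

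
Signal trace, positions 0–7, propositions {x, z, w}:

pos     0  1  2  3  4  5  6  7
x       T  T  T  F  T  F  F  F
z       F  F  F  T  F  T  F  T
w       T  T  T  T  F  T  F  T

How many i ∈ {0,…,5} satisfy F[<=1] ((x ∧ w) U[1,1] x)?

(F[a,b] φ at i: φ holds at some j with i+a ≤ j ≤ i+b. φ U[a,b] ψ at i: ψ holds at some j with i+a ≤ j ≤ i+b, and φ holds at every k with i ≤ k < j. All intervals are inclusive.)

2

Evaluate at each i in [0,5]:
  i=0: ✓ (witness j=0)
  i=1: ✓ (witness j=1)
  i=2: ✗ (none in [2,3])
  i=3: ✗ (none in [3,4])
  i=4: ✗ (none in [4,5])
  i=5: ✗ (none in [5,6])
Positions where it holds: {0, 1} → 2.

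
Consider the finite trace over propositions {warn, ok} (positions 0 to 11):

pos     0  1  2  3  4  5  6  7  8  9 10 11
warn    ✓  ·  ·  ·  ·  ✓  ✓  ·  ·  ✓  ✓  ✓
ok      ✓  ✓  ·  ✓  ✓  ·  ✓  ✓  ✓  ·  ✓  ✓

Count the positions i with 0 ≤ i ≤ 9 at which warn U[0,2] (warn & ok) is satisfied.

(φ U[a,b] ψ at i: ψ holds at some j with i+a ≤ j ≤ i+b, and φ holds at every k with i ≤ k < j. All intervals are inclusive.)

Evaluate at each i in [0,9]:
  i=0: ✓ (rhs at j=0)
  i=1: ✗ (no rhs in [1,3])
  i=2: ✗ (no rhs in [2,4])
  i=3: ✗ (no rhs in [3,5])
  i=4: ✗ (lhs fails at k=4 before rhs at j=6)
  i=5: ✓ (rhs at j=6; lhs holds on [5,5])
  i=6: ✓ (rhs at j=6)
  i=7: ✗ (no rhs in [7,9])
  i=8: ✗ (lhs fails at k=8 before rhs at j=10)
  i=9: ✓ (rhs at j=10; lhs holds on [9,9])
Positions where it holds: {0, 5, 6, 9} → 4.

4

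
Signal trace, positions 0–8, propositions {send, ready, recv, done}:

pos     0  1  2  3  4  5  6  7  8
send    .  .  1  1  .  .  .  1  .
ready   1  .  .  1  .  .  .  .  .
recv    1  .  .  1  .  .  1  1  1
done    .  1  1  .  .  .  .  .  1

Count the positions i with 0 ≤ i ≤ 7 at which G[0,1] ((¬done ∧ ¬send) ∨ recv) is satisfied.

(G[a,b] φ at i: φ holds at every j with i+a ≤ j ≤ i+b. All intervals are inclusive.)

5

Evaluate at each i in [0,7]:
  i=0: ✗ (fails at j=1)
  i=1: ✗ (fails at j=1)
  i=2: ✗ (fails at j=2)
  i=3: ✓ (all of [3,4])
  i=4: ✓ (all of [4,5])
  i=5: ✓ (all of [5,6])
  i=6: ✓ (all of [6,7])
  i=7: ✓ (all of [7,8])
Positions where it holds: {3, 4, 5, 6, 7} → 5.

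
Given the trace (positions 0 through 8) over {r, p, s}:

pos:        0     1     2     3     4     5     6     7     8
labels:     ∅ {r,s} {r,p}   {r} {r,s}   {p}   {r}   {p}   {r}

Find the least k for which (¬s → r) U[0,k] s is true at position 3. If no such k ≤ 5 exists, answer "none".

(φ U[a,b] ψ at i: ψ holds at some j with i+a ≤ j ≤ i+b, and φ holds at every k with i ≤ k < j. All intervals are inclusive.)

1

Need earliest j ≥ 3 with s, and (¬s → r) at every k in [3,j-1].
  j=3: rhs fails.
  j=4: rhs holds; lhs holds on [3,3]. k = 1.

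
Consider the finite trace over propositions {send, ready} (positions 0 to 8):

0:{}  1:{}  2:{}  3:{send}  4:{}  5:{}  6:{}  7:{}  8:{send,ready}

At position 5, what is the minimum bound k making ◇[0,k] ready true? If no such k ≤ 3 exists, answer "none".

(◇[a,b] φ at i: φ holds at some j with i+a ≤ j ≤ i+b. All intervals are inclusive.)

3

Scan j = 5,6,… for ready:
  j=5: fails
  j=6: fails
  j=7: fails
  j=8: holds
First hit at j=8, so smallest k = 8-5 = 3.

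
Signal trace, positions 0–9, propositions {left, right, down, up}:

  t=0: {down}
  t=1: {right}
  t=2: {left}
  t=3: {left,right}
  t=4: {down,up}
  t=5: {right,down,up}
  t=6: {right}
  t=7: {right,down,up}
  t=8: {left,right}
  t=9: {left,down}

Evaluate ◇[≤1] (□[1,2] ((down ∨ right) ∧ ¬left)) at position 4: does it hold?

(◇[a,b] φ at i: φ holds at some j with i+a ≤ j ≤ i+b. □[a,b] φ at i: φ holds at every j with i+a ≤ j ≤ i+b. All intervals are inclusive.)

Check □[1,2] ((down ∨ right) ∧ ¬left) at each j in [4,5]:
  j=4: holds on [5,6]
  j=5: holds on [6,7]
Found at j=4 → formula holds.

Holds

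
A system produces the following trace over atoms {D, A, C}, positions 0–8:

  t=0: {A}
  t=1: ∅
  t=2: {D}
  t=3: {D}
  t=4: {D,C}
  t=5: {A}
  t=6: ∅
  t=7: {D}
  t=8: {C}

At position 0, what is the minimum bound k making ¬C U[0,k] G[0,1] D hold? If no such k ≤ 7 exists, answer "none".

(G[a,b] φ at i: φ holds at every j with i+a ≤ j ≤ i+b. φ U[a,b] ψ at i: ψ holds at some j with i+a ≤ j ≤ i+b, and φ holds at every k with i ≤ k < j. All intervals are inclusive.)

2

Need earliest j ≥ 0 with G[0,1] D, and ¬C at every k in [0,j-1].
  j=0: rhs fails.
  j=1: rhs fails.
  j=2: rhs holds; lhs holds on [0,1]. k = 2.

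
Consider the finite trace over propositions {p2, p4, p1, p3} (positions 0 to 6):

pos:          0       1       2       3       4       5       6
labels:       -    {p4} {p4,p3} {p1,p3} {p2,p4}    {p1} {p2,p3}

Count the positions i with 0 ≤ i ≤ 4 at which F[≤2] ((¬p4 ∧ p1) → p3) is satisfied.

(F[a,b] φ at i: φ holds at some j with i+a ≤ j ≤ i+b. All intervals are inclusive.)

Evaluate at each i in [0,4]:
  i=0: ✓ (witness j=0)
  i=1: ✓ (witness j=1)
  i=2: ✓ (witness j=2)
  i=3: ✓ (witness j=3)
  i=4: ✓ (witness j=4)
Positions where it holds: {0, 1, 2, 3, 4} → 5.

5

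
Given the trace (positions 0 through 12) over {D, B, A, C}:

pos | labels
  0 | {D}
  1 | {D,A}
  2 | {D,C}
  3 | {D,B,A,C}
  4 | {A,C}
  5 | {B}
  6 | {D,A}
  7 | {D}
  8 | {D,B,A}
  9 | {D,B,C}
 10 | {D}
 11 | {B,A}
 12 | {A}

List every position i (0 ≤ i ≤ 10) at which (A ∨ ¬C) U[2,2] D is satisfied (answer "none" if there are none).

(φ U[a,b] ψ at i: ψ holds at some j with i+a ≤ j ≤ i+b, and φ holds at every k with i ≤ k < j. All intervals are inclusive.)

Evaluate at each i in [0,10]:
  i=0: ✓ (rhs at j=2; lhs holds on [0,1])
  i=1: ✗ (lhs fails at k=2 before rhs at j=3)
  i=2: ✗ (no rhs in [4,4])
  i=3: ✗ (no rhs in [5,5])
  i=4: ✓ (rhs at j=6; lhs holds on [4,5])
  i=5: ✓ (rhs at j=7; lhs holds on [5,6])
  i=6: ✓ (rhs at j=8; lhs holds on [6,7])
  i=7: ✓ (rhs at j=9; lhs holds on [7,8])
  i=8: ✗ (lhs fails at k=9 before rhs at j=10)
  i=9: ✗ (no rhs in [11,11])
  i=10: ✗ (no rhs in [12,12])

0, 4, 5, 6, 7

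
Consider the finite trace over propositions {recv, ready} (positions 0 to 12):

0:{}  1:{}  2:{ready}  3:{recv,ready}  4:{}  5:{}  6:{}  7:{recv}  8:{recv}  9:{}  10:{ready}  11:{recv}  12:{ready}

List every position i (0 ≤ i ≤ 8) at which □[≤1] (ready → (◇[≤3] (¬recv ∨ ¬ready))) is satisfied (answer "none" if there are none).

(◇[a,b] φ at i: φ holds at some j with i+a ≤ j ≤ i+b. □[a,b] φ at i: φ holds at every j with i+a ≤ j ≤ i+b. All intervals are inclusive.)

Evaluate at each i in [0,8]:
  i=0: ✓ (all of [0,1])
  i=1: ✓ (all of [1,2])
  i=2: ✓ (all of [2,3])
  i=3: ✓ (all of [3,4])
  i=4: ✓ (all of [4,5])
  i=5: ✓ (all of [5,6])
  i=6: ✓ (all of [6,7])
  i=7: ✓ (all of [7,8])
  i=8: ✓ (all of [8,9])

0, 1, 2, 3, 4, 5, 6, 7, 8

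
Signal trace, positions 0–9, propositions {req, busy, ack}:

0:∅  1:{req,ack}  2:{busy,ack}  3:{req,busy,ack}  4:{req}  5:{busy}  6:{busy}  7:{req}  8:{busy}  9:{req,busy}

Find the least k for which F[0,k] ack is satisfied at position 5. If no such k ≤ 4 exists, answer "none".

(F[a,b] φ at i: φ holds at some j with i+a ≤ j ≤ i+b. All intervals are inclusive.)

none

Scan j = 5,6,… for ack:
  j=5: fails
  j=6: fails
  j=7: fails
  j=8: fails
  j=9: fails
No j in [5,9] satisfies it → none.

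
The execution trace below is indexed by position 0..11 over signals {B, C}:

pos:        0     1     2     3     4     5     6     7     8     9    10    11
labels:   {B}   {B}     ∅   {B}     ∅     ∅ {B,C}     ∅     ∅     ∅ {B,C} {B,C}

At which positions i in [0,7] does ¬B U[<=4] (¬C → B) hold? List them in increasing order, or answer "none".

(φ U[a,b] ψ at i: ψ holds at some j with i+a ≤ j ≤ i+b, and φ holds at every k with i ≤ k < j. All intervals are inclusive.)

Evaluate at each i in [0,7]:
  i=0: ✓ (rhs at j=0)
  i=1: ✓ (rhs at j=1)
  i=2: ✓ (rhs at j=3; lhs holds on [2,2])
  i=3: ✓ (rhs at j=3)
  i=4: ✓ (rhs at j=6; lhs holds on [4,5])
  i=5: ✓ (rhs at j=6; lhs holds on [5,5])
  i=6: ✓ (rhs at j=6)
  i=7: ✓ (rhs at j=10; lhs holds on [7,9])

0, 1, 2, 3, 4, 5, 6, 7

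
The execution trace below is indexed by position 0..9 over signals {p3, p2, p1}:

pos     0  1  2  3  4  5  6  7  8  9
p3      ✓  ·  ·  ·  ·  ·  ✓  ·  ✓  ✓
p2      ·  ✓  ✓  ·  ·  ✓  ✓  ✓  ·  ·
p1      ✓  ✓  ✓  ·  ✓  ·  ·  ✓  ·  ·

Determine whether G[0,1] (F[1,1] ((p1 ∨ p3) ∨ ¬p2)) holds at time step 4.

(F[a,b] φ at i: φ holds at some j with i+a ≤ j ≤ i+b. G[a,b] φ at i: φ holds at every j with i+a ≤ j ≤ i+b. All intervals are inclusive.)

False

Check F[1,1] ((p1 ∨ p3) ∨ ¬p2) at every j in [4,5]:
  j=4: fails (none in [5,5])
  j=5: holds (witness at 6)
Fails at j=4 → formula fails.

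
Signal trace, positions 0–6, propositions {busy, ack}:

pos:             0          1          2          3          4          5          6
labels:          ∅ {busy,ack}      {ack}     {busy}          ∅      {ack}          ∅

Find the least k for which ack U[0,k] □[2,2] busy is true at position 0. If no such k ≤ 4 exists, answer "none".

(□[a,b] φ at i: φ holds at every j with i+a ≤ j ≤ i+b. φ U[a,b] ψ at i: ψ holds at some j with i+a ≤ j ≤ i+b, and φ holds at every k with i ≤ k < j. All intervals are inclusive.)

none

Need earliest j ≥ 0 with □[2,2] busy, and ack at every k in [0,j-1].
  j=0: rhs fails.
  j=1: rhs holds but lhs fails at k=0.
  j=2: rhs fails.
  j=3: rhs fails.
  j=4: rhs fails.
No witness within the range → none.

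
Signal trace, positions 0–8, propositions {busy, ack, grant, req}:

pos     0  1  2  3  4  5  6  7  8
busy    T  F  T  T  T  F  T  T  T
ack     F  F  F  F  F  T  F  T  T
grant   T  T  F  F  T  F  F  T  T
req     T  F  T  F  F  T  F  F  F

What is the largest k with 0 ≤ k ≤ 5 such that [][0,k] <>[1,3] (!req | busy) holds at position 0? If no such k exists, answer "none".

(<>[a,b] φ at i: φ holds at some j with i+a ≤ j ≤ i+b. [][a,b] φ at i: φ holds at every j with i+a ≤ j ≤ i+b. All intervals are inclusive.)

5

<>[1,3] (!req | busy) must hold from j=0 onward; find where it first fails.
  j=0: holds
  j=1: holds
  j=2: holds
  j=3: holds
  j=4: holds
  j=5: holds
Holds through j=5; largest k = 5.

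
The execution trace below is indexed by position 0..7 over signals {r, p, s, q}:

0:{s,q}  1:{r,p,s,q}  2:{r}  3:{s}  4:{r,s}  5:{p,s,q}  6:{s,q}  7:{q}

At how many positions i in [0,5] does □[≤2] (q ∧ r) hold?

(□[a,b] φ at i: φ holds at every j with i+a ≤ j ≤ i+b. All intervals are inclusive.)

Evaluate at each i in [0,5]:
  i=0: ✗ (fails at j=0)
  i=1: ✗ (fails at j=2)
  i=2: ✗ (fails at j=2)
  i=3: ✗ (fails at j=3)
  i=4: ✗ (fails at j=4)
  i=5: ✗ (fails at j=5)
Positions where it holds: {} → 0.

0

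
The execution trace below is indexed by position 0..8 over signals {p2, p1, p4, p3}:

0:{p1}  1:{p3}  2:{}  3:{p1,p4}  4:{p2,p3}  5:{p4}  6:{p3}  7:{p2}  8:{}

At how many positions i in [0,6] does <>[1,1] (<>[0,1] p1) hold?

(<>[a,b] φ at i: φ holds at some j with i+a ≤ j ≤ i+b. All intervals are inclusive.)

Evaluate at each i in [0,6]:
  i=0: ✗ (none in [1,1])
  i=1: ✓ (witness j=2)
  i=2: ✓ (witness j=3)
  i=3: ✗ (none in [4,4])
  i=4: ✗ (none in [5,5])
  i=5: ✗ (none in [6,6])
  i=6: ✗ (none in [7,7])
Positions where it holds: {1, 2} → 2.

2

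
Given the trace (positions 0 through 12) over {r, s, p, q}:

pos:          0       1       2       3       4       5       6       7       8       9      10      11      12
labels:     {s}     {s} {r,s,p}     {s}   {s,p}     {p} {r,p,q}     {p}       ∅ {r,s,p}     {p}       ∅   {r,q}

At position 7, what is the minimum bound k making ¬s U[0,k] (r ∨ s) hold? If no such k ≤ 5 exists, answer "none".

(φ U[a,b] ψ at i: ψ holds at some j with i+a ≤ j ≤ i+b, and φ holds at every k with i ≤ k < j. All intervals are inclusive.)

2

Need earliest j ≥ 7 with (r ∨ s), and ¬s at every k in [7,j-1].
  j=7: rhs fails.
  j=8: rhs fails.
  j=9: rhs holds; lhs holds on [7,8]. k = 2.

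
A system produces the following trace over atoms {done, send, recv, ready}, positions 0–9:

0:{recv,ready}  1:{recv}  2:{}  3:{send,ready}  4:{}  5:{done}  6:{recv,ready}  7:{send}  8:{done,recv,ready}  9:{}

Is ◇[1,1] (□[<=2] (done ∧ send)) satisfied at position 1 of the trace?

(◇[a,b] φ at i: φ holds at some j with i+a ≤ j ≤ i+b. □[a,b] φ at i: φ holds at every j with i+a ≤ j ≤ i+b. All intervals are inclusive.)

False

Check □[<=2] (done ∧ send) at each j in [2,2]:
  j=2: fails at 2
No position in the window satisfies it → formula fails.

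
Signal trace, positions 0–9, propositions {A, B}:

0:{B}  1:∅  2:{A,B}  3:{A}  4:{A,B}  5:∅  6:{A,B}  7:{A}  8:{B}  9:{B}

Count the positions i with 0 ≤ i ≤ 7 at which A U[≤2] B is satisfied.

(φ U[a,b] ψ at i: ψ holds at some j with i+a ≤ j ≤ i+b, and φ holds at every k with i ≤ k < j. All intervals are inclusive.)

6

Evaluate at each i in [0,7]:
  i=0: ✓ (rhs at j=0)
  i=1: ✗ (lhs fails at k=1 before rhs at j=2)
  i=2: ✓ (rhs at j=2)
  i=3: ✓ (rhs at j=4; lhs holds on [3,3])
  i=4: ✓ (rhs at j=4)
  i=5: ✗ (lhs fails at k=5 before rhs at j=6)
  i=6: ✓ (rhs at j=6)
  i=7: ✓ (rhs at j=8; lhs holds on [7,7])
Positions where it holds: {0, 2, 3, 4, 6, 7} → 6.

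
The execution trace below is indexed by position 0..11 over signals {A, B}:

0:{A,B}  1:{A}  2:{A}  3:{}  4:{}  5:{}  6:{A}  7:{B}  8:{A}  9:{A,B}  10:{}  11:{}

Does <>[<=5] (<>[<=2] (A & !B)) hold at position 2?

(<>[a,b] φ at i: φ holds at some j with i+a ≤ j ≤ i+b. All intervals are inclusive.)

Check <>[<=2] (A & !B) at each j in [2,7]:
  j=2: holds (witness at 2)
  j=3: fails (none in [3,5])
  j=4: holds (witness at 6)
  j=5: holds (witness at 6)
  j=6: holds (witness at 6)
  j=7: holds (witness at 8)
Found at j=2 → formula holds.

True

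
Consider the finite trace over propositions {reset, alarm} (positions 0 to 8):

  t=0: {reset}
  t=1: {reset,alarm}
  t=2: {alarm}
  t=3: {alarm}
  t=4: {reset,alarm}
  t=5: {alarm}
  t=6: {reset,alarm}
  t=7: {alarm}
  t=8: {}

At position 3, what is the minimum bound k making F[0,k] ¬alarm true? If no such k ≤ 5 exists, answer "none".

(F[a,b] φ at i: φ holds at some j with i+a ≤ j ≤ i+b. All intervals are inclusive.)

Scan j = 3,4,… for ¬alarm:
  j=3: fails
  j=4: fails
  j=5: fails
  j=6: fails
  j=7: fails
  j=8: holds
First hit at j=8, so smallest k = 8-3 = 5.

5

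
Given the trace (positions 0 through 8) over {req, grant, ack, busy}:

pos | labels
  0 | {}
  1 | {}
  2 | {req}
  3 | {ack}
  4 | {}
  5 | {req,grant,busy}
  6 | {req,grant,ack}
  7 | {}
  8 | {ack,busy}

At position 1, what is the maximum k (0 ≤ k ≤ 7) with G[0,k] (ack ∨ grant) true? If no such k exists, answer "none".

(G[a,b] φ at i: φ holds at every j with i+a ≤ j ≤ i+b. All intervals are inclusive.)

none

(ack ∨ grant) must hold from j=1 onward; find where it first fails.
  j=1: fails → no k works.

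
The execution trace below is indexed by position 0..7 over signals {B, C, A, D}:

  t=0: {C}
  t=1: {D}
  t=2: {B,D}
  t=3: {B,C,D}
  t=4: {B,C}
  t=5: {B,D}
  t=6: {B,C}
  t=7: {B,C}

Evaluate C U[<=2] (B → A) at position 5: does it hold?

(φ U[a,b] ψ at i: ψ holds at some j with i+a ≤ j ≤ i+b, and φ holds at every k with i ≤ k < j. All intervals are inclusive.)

False

Need some j in [5,7] with (B → A), and C at every k in [5,j-1].
  j=5: (B → A) false.
  j=6: (B → A) false.
  j=7: (B → A) false.
No j in the window works → until fails.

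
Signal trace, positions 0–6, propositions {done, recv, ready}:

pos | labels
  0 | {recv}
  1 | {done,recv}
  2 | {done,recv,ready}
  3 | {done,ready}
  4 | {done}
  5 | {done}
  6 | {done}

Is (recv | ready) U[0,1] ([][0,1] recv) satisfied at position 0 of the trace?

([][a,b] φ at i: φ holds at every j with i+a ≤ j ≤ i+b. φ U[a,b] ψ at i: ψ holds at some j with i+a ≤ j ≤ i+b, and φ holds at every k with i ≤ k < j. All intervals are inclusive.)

Need some j in [0,1] with [][0,1] recv, and (recv | ready) at every k in [0,j-1].
  j=0: [][0,1] recv holds; no prefix to check → satisfied.

Yes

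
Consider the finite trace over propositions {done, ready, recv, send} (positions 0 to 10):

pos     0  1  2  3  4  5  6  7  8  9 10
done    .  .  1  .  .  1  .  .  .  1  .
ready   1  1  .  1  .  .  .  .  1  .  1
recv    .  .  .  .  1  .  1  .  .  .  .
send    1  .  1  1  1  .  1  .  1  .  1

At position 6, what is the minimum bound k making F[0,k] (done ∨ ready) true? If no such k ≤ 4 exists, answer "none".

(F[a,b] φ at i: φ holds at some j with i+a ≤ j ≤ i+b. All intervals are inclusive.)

Scan j = 6,7,… for (done ∨ ready):
  j=6: fails
  j=7: fails
  j=8: holds
First hit at j=8, so smallest k = 8-6 = 2.

2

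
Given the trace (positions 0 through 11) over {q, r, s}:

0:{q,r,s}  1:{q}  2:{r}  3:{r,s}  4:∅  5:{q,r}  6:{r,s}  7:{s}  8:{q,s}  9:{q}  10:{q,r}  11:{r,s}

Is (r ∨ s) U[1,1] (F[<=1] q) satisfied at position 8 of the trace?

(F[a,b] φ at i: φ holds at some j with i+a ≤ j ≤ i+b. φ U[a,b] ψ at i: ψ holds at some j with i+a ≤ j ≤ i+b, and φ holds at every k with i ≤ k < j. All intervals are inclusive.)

Yes

Need some j in [9,9] with F[<=1] q, and (r ∨ s) at every k in [8,j-1].
  j=9: F[<=1] q holds; (r ∨ s) holds at every k in [8,8] → satisfied.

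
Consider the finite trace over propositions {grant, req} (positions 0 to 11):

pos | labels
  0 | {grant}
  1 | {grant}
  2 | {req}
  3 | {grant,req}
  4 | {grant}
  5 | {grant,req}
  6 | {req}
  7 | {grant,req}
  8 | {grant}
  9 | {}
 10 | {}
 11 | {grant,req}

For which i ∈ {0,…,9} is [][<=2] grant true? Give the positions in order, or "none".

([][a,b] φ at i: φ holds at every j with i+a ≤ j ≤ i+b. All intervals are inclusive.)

3

Evaluate at each i in [0,9]:
  i=0: ✗ (fails at j=2)
  i=1: ✗ (fails at j=2)
  i=2: ✗ (fails at j=2)
  i=3: ✓ (all of [3,5])
  i=4: ✗ (fails at j=6)
  i=5: ✗ (fails at j=6)
  i=6: ✗ (fails at j=6)
  i=7: ✗ (fails at j=9)
  i=8: ✗ (fails at j=9)
  i=9: ✗ (fails at j=9)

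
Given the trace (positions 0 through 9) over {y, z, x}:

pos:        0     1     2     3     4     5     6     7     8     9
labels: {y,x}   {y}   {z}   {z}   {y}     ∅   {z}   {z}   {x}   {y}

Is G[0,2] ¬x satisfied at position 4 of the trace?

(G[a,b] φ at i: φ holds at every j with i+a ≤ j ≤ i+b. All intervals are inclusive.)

True

Check ¬x at every j in [4,6]:
  j=4: true
  j=5: true
  j=6: true
All positions satisfy it → formula holds.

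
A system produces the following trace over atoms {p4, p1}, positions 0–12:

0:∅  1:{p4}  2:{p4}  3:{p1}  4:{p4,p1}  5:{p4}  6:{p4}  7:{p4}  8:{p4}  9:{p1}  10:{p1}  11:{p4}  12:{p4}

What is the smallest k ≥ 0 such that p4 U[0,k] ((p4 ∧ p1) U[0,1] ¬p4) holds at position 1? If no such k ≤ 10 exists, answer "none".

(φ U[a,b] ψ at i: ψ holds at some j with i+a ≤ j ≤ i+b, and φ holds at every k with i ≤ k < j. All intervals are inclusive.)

2

Need earliest j ≥ 1 with ((p4 ∧ p1) U[0,1] ¬p4), and p4 at every k in [1,j-1].
  j=1: rhs fails.
  j=2: rhs fails.
  j=3: rhs holds; lhs holds on [1,2]. k = 2.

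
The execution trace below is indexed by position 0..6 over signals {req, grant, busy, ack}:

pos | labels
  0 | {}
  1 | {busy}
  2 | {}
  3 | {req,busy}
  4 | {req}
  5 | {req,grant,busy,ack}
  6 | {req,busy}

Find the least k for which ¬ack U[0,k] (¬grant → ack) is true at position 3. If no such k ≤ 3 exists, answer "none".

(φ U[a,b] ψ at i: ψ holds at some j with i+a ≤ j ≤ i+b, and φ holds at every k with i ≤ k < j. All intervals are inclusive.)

2

Need earliest j ≥ 3 with (¬grant → ack), and ¬ack at every k in [3,j-1].
  j=3: rhs fails.
  j=4: rhs fails.
  j=5: rhs holds; lhs holds on [3,4]. k = 2.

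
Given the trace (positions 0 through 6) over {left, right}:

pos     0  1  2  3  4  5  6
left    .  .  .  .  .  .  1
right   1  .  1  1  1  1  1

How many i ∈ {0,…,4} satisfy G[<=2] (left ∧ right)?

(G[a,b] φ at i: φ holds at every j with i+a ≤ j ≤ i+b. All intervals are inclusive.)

0

Evaluate at each i in [0,4]:
  i=0: ✗ (fails at j=0)
  i=1: ✗ (fails at j=1)
  i=2: ✗ (fails at j=2)
  i=3: ✗ (fails at j=3)
  i=4: ✗ (fails at j=4)
Positions where it holds: {} → 0.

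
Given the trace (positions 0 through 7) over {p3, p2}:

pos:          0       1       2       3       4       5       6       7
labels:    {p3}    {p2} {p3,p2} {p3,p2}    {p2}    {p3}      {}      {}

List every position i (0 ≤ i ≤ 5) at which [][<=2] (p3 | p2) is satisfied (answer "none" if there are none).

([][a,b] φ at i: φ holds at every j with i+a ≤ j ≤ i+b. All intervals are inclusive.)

Evaluate at each i in [0,5]:
  i=0: ✓ (all of [0,2])
  i=1: ✓ (all of [1,3])
  i=2: ✓ (all of [2,4])
  i=3: ✓ (all of [3,5])
  i=4: ✗ (fails at j=6)
  i=5: ✗ (fails at j=6)

0, 1, 2, 3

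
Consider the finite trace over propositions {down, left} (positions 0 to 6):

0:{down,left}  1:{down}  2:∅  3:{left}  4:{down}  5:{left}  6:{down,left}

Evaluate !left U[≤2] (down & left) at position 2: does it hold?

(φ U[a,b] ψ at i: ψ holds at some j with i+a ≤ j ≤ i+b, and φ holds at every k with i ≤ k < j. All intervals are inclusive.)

Need some j in [2,4] with (down & left), and !left at every k in [2,j-1].
  j=2: (down & left) false.
  j=3: (down & left) false.
  j=4: (down & left) false.
No j in the window works → until fails.

No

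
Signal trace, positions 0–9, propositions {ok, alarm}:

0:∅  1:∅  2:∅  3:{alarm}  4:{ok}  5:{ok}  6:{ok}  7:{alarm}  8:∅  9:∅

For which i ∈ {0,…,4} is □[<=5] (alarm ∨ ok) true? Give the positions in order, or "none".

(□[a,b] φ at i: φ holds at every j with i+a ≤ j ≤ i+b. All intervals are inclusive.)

Evaluate at each i in [0,4]:
  i=0: ✗ (fails at j=0)
  i=1: ✗ (fails at j=1)
  i=2: ✗ (fails at j=2)
  i=3: ✗ (fails at j=8)
  i=4: ✗ (fails at j=8)

none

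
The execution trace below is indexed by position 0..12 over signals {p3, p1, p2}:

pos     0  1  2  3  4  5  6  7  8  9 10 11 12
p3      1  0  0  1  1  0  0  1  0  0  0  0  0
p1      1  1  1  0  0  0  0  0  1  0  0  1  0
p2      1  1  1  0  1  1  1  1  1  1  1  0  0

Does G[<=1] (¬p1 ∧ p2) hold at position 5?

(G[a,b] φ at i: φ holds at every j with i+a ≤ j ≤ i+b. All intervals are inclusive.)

True

Check (¬p1 ∧ p2) at every j in [5,6]:
  j=5: true
  j=6: true
All positions satisfy it → formula holds.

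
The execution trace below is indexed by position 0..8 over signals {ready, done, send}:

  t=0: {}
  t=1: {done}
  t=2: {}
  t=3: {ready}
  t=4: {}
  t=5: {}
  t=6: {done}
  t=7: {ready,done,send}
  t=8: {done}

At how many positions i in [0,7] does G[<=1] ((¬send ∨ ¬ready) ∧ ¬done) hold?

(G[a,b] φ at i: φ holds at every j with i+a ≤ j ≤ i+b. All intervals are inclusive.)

Evaluate at each i in [0,7]:
  i=0: ✗ (fails at j=1)
  i=1: ✗ (fails at j=1)
  i=2: ✓ (all of [2,3])
  i=3: ✓ (all of [3,4])
  i=4: ✓ (all of [4,5])
  i=5: ✗ (fails at j=6)
  i=6: ✗ (fails at j=6)
  i=7: ✗ (fails at j=7)
Positions where it holds: {2, 3, 4} → 3.

3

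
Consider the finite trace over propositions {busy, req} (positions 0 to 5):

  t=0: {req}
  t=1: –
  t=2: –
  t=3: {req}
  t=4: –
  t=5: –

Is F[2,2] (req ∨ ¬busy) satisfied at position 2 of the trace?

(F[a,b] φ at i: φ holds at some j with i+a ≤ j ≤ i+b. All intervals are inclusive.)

Yes

Check (req ∨ ¬busy) at each j in [4,4]:
  j=4: true
Found at j=4 → formula holds.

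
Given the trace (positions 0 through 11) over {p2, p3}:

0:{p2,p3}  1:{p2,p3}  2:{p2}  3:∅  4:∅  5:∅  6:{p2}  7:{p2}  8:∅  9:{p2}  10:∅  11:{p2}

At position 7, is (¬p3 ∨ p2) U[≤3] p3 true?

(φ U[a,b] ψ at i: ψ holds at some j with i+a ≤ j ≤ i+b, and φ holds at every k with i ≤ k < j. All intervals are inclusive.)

Does not hold

Need some j in [7,10] with p3, and (¬p3 ∨ p2) at every k in [7,j-1].
  j=7: p3 false.
  j=8: p3 false.
  j=9: p3 false.
  j=10: p3 false.
No j in the window works → until fails.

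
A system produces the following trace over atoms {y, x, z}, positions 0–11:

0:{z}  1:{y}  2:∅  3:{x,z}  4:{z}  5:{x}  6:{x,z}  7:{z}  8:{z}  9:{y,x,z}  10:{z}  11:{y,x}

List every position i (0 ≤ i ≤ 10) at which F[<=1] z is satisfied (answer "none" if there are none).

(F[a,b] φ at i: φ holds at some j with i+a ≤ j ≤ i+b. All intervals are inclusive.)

0, 2, 3, 4, 5, 6, 7, 8, 9, 10

Evaluate at each i in [0,10]:
  i=0: ✓ (witness j=0)
  i=1: ✗ (none in [1,2])
  i=2: ✓ (witness j=3)
  i=3: ✓ (witness j=3)
  i=4: ✓ (witness j=4)
  i=5: ✓ (witness j=6)
  i=6: ✓ (witness j=6)
  i=7: ✓ (witness j=7)
  i=8: ✓ (witness j=8)
  i=9: ✓ (witness j=9)
  i=10: ✓ (witness j=10)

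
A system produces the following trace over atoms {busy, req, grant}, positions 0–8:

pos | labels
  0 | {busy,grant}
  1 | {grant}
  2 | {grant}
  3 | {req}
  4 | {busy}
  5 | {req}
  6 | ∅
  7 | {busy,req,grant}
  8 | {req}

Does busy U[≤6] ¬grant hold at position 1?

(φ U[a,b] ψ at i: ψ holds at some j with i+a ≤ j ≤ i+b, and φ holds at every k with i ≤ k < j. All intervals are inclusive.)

Need some j in [1,7] with ¬grant, and busy at every k in [1,j-1].
  j=1: ¬grant false.
  j=2: ¬grant false.
  j=3: ¬grant holds, but busy fails at k=1 → not this j.
  j=4: ¬grant holds, but busy fails at k=1 → not this j.
  j=5: ¬grant holds, but busy fails at k=1 → not this j.
  j=6: ¬grant holds, but busy fails at k=1 → not this j.
  j=7: ¬grant false.
No j in the window works → until fails.

False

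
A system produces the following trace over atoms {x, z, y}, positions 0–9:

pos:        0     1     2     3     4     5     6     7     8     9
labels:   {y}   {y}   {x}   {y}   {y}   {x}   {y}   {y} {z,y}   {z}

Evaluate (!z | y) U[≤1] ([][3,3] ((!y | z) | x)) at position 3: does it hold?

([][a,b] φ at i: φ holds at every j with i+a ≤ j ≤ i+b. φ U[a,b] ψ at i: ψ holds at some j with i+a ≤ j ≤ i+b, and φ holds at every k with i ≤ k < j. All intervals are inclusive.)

No

Need some j in [3,4] with [][3,3] ((!y | z) | x), and (!z | y) at every k in [3,j-1].
  j=3: [][3,3] ((!y | z) | x) — fails at 6.
  j=4: [][3,3] ((!y | z) | x) — fails at 7.
No j in the window works → until fails.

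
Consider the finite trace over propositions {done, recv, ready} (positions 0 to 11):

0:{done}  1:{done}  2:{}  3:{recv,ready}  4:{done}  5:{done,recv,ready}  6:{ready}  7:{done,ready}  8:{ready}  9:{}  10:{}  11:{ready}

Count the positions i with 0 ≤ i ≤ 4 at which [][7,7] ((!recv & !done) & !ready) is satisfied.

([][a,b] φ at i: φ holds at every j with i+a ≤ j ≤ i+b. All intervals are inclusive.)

Evaluate at each i in [0,4]:
  i=0: ✗ (fails at j=7)
  i=1: ✗ (fails at j=8)
  i=2: ✓ (all of [9,9])
  i=3: ✓ (all of [10,10])
  i=4: ✗ (fails at j=11)
Positions where it holds: {2, 3} → 2.

2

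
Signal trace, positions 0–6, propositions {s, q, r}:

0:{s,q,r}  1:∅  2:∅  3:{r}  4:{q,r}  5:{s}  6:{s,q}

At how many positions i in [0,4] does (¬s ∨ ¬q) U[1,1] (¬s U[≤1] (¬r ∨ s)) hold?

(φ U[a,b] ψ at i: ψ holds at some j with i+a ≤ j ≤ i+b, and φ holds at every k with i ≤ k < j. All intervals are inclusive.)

Evaluate at each i in [0,4]:
  i=0: ✗ (lhs fails at k=0 before rhs at j=1)
  i=1: ✓ (rhs at j=2; lhs holds on [1,1])
  i=2: ✗ (no rhs in [3,3])
  i=3: ✓ (rhs at j=4; lhs holds on [3,3])
  i=4: ✓ (rhs at j=5; lhs holds on [4,4])
Positions where it holds: {1, 3, 4} → 3.

3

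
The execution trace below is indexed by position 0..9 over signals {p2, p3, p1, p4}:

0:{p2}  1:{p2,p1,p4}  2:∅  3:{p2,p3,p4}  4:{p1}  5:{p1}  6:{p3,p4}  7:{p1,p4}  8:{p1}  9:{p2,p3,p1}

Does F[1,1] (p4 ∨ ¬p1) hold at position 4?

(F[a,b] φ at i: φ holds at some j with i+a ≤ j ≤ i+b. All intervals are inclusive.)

Check (p4 ∨ ¬p1) at each j in [5,5]:
  j=5: false
No position in the window satisfies it → formula fails.

False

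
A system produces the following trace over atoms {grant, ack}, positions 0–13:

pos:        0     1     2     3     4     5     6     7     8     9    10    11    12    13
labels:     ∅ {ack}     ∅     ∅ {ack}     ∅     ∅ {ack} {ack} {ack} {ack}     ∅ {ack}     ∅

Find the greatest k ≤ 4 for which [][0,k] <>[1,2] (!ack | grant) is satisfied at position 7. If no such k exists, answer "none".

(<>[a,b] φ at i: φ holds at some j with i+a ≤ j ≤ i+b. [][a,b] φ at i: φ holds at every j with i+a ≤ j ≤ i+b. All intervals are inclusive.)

<>[1,2] (!ack | grant) must hold from j=7 onward; find where it first fails.
  j=7: fails → no k works.

none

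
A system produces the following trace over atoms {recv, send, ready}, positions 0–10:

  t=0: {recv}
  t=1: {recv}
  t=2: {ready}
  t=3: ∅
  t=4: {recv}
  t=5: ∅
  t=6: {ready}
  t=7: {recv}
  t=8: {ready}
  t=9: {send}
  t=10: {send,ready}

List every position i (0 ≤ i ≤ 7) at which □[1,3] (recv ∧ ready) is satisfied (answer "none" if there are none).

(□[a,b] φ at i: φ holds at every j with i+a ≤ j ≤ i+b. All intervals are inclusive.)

Evaluate at each i in [0,7]:
  i=0: ✗ (fails at j=1)
  i=1: ✗ (fails at j=2)
  i=2: ✗ (fails at j=3)
  i=3: ✗ (fails at j=4)
  i=4: ✗ (fails at j=5)
  i=5: ✗ (fails at j=6)
  i=6: ✗ (fails at j=7)
  i=7: ✗ (fails at j=8)

none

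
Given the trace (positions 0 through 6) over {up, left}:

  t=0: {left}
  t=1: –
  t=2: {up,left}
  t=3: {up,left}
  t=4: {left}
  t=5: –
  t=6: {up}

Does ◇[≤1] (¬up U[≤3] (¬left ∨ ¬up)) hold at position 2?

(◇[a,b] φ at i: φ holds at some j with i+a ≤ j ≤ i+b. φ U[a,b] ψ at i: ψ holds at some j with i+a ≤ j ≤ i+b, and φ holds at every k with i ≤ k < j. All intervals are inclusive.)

Check (¬up U[≤3] (¬left ∨ ¬up)) at each j in [2,3]:
  j=2: fails
  j=3: fails
No position in the window satisfies it → formula fails.

Does not hold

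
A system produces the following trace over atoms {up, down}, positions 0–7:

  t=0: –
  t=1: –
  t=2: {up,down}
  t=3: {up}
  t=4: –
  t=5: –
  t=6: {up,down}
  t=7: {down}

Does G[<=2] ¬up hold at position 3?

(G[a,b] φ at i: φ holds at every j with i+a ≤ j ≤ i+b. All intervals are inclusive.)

Check ¬up at every j in [3,5]:
  j=3: false
  j=4: true
  j=5: true
Fails at j=3 → formula fails.

False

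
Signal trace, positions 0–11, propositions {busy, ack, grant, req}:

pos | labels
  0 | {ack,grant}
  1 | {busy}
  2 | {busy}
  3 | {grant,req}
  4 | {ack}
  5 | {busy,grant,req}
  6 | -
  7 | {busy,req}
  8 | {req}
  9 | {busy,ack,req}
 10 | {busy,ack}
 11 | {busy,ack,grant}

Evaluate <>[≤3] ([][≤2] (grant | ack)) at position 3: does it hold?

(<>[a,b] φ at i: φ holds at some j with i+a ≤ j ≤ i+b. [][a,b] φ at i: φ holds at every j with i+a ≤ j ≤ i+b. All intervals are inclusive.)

Holds

Check [][≤2] (grant | ack) at each j in [3,6]:
  j=3: holds on [3,5]
  j=4: fails at 6
  j=5: fails at 6
  j=6: fails at 6
Found at j=3 → formula holds.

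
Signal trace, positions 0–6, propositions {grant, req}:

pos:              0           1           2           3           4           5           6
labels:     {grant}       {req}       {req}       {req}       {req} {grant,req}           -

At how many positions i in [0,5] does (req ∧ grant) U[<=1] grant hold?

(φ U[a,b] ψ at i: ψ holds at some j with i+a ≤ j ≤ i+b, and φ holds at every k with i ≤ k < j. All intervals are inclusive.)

2

Evaluate at each i in [0,5]:
  i=0: ✓ (rhs at j=0)
  i=1: ✗ (no rhs in [1,2])
  i=2: ✗ (no rhs in [2,3])
  i=3: ✗ (no rhs in [3,4])
  i=4: ✗ (lhs fails at k=4 before rhs at j=5)
  i=5: ✓ (rhs at j=5)
Positions where it holds: {0, 5} → 2.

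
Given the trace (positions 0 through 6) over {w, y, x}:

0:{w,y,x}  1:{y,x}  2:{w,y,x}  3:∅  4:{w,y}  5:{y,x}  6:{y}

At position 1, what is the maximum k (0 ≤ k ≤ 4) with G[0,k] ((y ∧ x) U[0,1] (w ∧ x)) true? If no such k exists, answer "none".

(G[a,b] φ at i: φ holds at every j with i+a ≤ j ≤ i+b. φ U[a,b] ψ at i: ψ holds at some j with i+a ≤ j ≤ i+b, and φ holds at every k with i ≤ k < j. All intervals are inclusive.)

1

((y ∧ x) U[0,1] (w ∧ x)) must hold from j=1 onward; find where it first fails.
  j=1: holds
  j=2: holds
  j=3: fails
Holds on [1,2], so largest k = 1.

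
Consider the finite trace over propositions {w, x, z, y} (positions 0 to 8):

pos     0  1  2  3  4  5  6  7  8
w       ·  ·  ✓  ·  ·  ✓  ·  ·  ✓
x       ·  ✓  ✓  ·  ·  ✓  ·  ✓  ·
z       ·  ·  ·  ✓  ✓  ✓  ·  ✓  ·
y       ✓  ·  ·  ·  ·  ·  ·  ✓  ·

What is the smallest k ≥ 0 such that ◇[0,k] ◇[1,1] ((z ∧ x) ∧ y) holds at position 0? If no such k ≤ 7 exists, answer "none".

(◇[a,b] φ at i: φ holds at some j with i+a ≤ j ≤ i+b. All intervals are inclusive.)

Scan j = 0,1,… for ◇[1,1] ((z ∧ x) ∧ y):
  j=0: fails
  j=1: fails
  j=2: fails
  j=3: fails
  j=4: fails
  j=5: fails
  j=6: holds
First hit at j=6, so smallest k = 6-0 = 6.

6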